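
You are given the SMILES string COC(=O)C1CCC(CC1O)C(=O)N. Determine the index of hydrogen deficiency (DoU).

Degree of unsaturation = (number of rings) + (number of π bonds).
Ring closures in the SMILES: 1.
π bonds: 2 double bonds (each 1 DoU) → 2 DoU from unsaturation.
Total DoU = 1 + 2 = 3.

3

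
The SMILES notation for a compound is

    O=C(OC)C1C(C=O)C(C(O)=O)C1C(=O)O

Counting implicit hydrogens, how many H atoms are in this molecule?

10

Walk through each heavy atom and fill implicit hydrogens from standard valence (C 4, N 3, O 2, S 2, halogen 1):
  atom 1: O, bond orders sum to 2 (valence 2) → 0 H
  atom 2: C, bond orders sum to 4 (valence 4) → 0 H
  atom 3: O, bond orders sum to 2 (valence 2) → 0 H
  atom 4: C, bond orders sum to 1 (valence 4) → 3 H
  atom 5: C, bond orders sum to 3 (valence 4) → 1 H
  atom 6: C, bond orders sum to 3 (valence 4) → 1 H
  atom 7: C, bond orders sum to 3 (valence 4) → 1 H
  atom 8: O, bond orders sum to 2 (valence 2) → 0 H
  atom 9: C, bond orders sum to 3 (valence 4) → 1 H
  atom 10: C, bond orders sum to 4 (valence 4) → 0 H
  atom 11: O, bond orders sum to 1 (valence 2) → 1 H
  atom 12: O, bond orders sum to 2 (valence 2) → 0 H
  atom 13: C, bond orders sum to 3 (valence 4) → 1 H
  atom 14: C, bond orders sum to 4 (valence 4) → 0 H
  atom 15: O, bond orders sum to 2 (valence 2) → 0 H
  atom 16: O, bond orders sum to 1 (valence 2) → 1 H
Total hydrogens: 10.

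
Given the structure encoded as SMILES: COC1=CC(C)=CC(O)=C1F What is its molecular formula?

C8H9FO2

Walk through each heavy atom and fill implicit hydrogens from standard valence (C 4, N 3, O 2, S 2, halogen 1):
  atom 1: C, bond orders sum to 1 (valence 4) → 3 H
  atom 2: O, bond orders sum to 2 (valence 2) → 0 H
  atom 3: C, bond orders sum to 4 (valence 4) → 0 H
  atom 4: C, bond orders sum to 3 (valence 4) → 1 H
  atom 5: C, bond orders sum to 4 (valence 4) → 0 H
  atom 6: C, bond orders sum to 1 (valence 4) → 3 H
  atom 7: C, bond orders sum to 3 (valence 4) → 1 H
  atom 8: C, bond orders sum to 4 (valence 4) → 0 H
  atom 9: O, bond orders sum to 1 (valence 2) → 1 H
  atom 10: C, bond orders sum to 4 (valence 4) → 0 H
  atom 11: F (halogen, monovalent) → 0 H
Totals → C:8, H:9, F:1, O:2.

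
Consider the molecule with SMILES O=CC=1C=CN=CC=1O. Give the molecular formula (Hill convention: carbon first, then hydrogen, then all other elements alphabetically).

Walk through each heavy atom and fill implicit hydrogens from standard valence (C 4, N 3, O 2, S 2, halogen 1):
  atom 1: O, bond orders sum to 2 (valence 2) → 0 H
  atom 2: C, bond orders sum to 3 (valence 4) → 1 H
  atom 3: C, bond orders sum to 4 (valence 4) → 0 H
  atom 4: C, bond orders sum to 3 (valence 4) → 1 H
  atom 5: C, bond orders sum to 3 (valence 4) → 1 H
  atom 6: N, bond orders sum to 3 (valence 3) → 0 H
  atom 7: C, bond orders sum to 3 (valence 4) → 1 H
  atom 8: C, bond orders sum to 4 (valence 4) → 0 H
  atom 9: O, bond orders sum to 1 (valence 2) → 1 H
Totals → C:6, H:5, N:1, O:2.
In Hill order: C6H5NO2.

C6H5NO2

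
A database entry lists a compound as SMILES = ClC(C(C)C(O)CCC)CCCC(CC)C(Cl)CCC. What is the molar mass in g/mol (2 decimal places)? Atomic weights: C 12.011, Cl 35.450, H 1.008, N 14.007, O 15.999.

325.36 g/mol

First, the molecular formula is C17H34Cl2O (counting implicit H from valence).
  C: 17 × 12.011 = 204.187
  Cl: 2 × 35.450 = 70.900
  H: 34 × 1.008 = 34.272
  O: 1 × 15.999 = 15.999
Sum: 17×12.011 + 2×35.450 + 34×1.008 + 1×15.999 = 325.358 → 325.36 g/mol.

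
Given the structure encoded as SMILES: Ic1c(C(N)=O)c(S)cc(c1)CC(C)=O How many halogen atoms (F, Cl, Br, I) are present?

Halogen atoms appear at heavy-atom position 1 (1×I).
Other groups present: 1 amide, 1 ketone, 1 thiol.
Halogen count: 1.

1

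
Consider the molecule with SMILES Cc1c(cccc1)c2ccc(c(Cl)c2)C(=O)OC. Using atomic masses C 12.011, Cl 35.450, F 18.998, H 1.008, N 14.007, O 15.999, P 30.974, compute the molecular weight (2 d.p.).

First, the molecular formula is C15H13ClO2 (counting implicit H from valence).
  C: 15 × 12.011 = 180.165
  Cl: 1 × 35.450 = 35.450
  H: 13 × 1.008 = 13.104
  O: 2 × 15.999 = 31.998
Sum: 15×12.011 + 1×35.450 + 13×1.008 + 2×15.999 = 260.717 → 260.72 g/mol.

260.72 g/mol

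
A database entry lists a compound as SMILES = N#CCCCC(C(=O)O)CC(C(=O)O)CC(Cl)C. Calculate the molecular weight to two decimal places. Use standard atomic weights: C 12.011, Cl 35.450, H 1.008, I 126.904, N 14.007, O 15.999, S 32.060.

275.73 g/mol

First, the molecular formula is C12H18ClNO4 (counting implicit H from valence).
  C: 12 × 12.011 = 144.132
  Cl: 1 × 35.450 = 35.450
  H: 18 × 1.008 = 18.144
  N: 1 × 14.007 = 14.007
  O: 4 × 15.999 = 63.996
Sum: 12×12.011 + 1×35.450 + 18×1.008 + 1×14.007 + 4×15.999 = 275.729 → 275.73 g/mol.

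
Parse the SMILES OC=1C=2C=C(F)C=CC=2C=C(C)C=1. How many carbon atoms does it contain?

Count every carbon token in the SMILES (each C, including those in ring-closure positions and inside branches).
Carbon count: 11.

11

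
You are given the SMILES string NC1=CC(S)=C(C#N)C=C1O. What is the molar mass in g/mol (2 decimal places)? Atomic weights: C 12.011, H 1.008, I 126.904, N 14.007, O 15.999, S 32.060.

166.20 g/mol

First, the molecular formula is C7H6N2OS (counting implicit H from valence).
  C: 7 × 12.011 = 84.077
  H: 6 × 1.008 = 6.048
  N: 2 × 14.007 = 28.014
  O: 1 × 15.999 = 15.999
  S: 1 × 32.060 = 32.060
Sum: 7×12.011 + 6×1.008 + 2×14.007 + 1×15.999 + 1×32.060 = 166.198 → 166.20 g/mol.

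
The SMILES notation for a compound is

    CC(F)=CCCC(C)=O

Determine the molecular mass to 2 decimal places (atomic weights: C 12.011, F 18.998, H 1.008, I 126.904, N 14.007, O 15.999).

130.16 g/mol

First, the molecular formula is C7H11FO (counting implicit H from valence).
  C: 7 × 12.011 = 84.077
  F: 1 × 18.998 = 18.998
  H: 11 × 1.008 = 11.088
  O: 1 × 15.999 = 15.999
Sum: 7×12.011 + 1×18.998 + 11×1.008 + 1×15.999 = 130.162 → 130.16 g/mol.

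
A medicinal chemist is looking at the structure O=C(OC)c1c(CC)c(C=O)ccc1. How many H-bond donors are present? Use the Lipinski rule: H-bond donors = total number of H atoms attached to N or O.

0

Donors: find every N or O and count the H atoms it carries.
  atom 1 (O): bond orders sum to 2 → 0 H
  atom 3 (O): bond orders sum to 2 → 0 H
  atom 11 (O): bond orders sum to 2 → 0 H
Lipinski HBD = 0.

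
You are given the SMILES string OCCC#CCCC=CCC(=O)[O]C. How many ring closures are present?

In SMILES, each pair of matching ring-closure digits denotes one ring-closing bond; the number of such bonds equals the number of independent rings.
Ring-closure bonds here: 0.

0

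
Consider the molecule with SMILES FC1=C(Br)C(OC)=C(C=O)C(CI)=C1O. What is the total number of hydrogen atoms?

Walk through each heavy atom and fill implicit hydrogens from standard valence (C 4, N 3, O 2, S 2, halogen 1):
  atom 1: F (halogen, monovalent) → 0 H
  atom 2: C, bond orders sum to 4 (valence 4) → 0 H
  atom 3: C, bond orders sum to 4 (valence 4) → 0 H
  atom 4: Br (halogen, monovalent) → 0 H
  atom 5: C, bond orders sum to 4 (valence 4) → 0 H
  atom 6: O, bond orders sum to 2 (valence 2) → 0 H
  atom 7: C, bond orders sum to 1 (valence 4) → 3 H
  atom 8: C, bond orders sum to 4 (valence 4) → 0 H
  atom 9: C, bond orders sum to 3 (valence 4) → 1 H
  atom 10: O, bond orders sum to 2 (valence 2) → 0 H
  atom 11: C, bond orders sum to 4 (valence 4) → 0 H
  atom 12: C, bond orders sum to 2 (valence 4) → 2 H
  atom 13: I (halogen, monovalent) → 0 H
  atom 14: C, bond orders sum to 4 (valence 4) → 0 H
  atom 15: O, bond orders sum to 1 (valence 2) → 1 H
Total hydrogens: 7.

7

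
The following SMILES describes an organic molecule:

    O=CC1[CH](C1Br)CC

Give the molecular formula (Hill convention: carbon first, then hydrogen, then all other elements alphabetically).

Walk through each heavy atom and fill implicit hydrogens from standard valence (C 4, N 3, O 2, S 2, halogen 1):
  atom 1: O, bond orders sum to 2 (valence 2) → 0 H
  atom 2: C, bond orders sum to 3 (valence 4) → 1 H
  atom 3: C, bond orders sum to 3 (valence 4) → 1 H
  atom 4: C with explicit H count 1
  atom 5: C, bond orders sum to 3 (valence 4) → 1 H
  atom 6: Br (halogen, monovalent) → 0 H
  atom 7: C, bond orders sum to 2 (valence 4) → 2 H
  atom 8: C, bond orders sum to 1 (valence 4) → 3 H
Totals → C:6, H:9, Br:1, O:1.
In Hill order: C6H9BrO.

C6H9BrO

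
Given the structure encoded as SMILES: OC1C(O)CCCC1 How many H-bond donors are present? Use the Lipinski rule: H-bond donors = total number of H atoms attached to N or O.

Donors: find every N or O and count the H atoms it carries.
  atom 1 (O): bond orders sum to 1 → 1 H
  atom 4 (O): bond orders sum to 1 → 1 H
Lipinski HBD = 2.

2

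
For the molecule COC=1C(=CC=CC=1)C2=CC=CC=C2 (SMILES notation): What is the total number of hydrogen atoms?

Walk through each heavy atom and fill implicit hydrogens from standard valence (C 4, N 3, O 2, S 2, halogen 1):
  atom 1: C, bond orders sum to 1 (valence 4) → 3 H
  atom 2: O, bond orders sum to 2 (valence 2) → 0 H
  atom 3: C, bond orders sum to 4 (valence 4) → 0 H
  atom 4: C, bond orders sum to 4 (valence 4) → 0 H
  atom 5: C, bond orders sum to 3 (valence 4) → 1 H
  atom 6: C, bond orders sum to 3 (valence 4) → 1 H
  atom 7: C, bond orders sum to 3 (valence 4) → 1 H
  atom 8: C, bond orders sum to 3 (valence 4) → 1 H
  atom 9: C, bond orders sum to 4 (valence 4) → 0 H
  atom 10: C, bond orders sum to 3 (valence 4) → 1 H
  atom 11: C, bond orders sum to 3 (valence 4) → 1 H
  atom 12: C, bond orders sum to 3 (valence 4) → 1 H
  atom 13: C, bond orders sum to 3 (valence 4) → 1 H
  atom 14: C, bond orders sum to 3 (valence 4) → 1 H
Total hydrogens: 12.

12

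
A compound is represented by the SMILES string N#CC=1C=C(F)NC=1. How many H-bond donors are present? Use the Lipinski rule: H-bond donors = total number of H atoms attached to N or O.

Donors: find every N or O and count the H atoms it carries.
  atom 1 (N): bond orders sum to 3 → 0 H
  atom 7 (N): bond orders sum to 2 → 1 H
Lipinski HBD = 1.

1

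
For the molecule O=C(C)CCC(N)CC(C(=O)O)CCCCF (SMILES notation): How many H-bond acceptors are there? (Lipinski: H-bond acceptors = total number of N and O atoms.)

N atoms: 1; O atoms: 3.
Lipinski HBA = 1 + 3 = 4.

4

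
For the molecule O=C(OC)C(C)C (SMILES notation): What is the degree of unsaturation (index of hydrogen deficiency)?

Molecular formula: C5H10O2.
DoU = (2C + 2 + N − H − X) / 2, where X is the halogen count and O/S are ignored.
    = (2·5 + 2 + 0 − 10 − 0) / 2 = 2 / 2 = 1.

1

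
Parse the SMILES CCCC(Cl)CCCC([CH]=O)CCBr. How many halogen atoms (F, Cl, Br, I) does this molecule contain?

Halogen atoms appear at heavy-atom positions 5, 14 (1×Br, 1×Cl).
Other groups present: 1 aldehyde.
Halogen count: 2.

2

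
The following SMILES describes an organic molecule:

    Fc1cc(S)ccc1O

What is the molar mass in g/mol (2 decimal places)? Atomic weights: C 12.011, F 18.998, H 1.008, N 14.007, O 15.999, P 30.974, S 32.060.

144.16 g/mol

First, the molecular formula is C6H5FOS (counting implicit H from valence).
  C: 6 × 12.011 = 72.066
  F: 1 × 18.998 = 18.998
  H: 5 × 1.008 = 5.040
  O: 1 × 15.999 = 15.999
  S: 1 × 32.060 = 32.060
Sum: 6×12.011 + 1×18.998 + 5×1.008 + 1×15.999 + 1×32.060 = 144.163 → 144.16 g/mol.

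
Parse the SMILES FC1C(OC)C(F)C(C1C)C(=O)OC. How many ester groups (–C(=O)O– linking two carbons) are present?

The ester motif appears at heavy-atom position 11 in the SMILES.
Other groups present: 1 ether.
Ester count: 1.

1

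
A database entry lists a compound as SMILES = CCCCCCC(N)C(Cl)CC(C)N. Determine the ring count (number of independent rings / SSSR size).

0

In SMILES, each pair of matching ring-closure digits denotes one ring-closing bond; the number of such bonds equals the number of independent rings.
Ring-closure bonds here: 0.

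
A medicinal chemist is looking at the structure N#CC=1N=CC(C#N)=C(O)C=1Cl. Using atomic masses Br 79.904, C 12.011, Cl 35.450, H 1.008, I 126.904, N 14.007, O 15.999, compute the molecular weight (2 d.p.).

179.56 g/mol

First, the molecular formula is C7H2ClN3O (counting implicit H from valence).
  C: 7 × 12.011 = 84.077
  Cl: 1 × 35.450 = 35.450
  H: 2 × 1.008 = 2.016
  N: 3 × 14.007 = 42.021
  O: 1 × 15.999 = 15.999
Sum: 7×12.011 + 1×35.450 + 2×1.008 + 3×14.007 + 1×15.999 = 179.563 → 179.56 g/mol.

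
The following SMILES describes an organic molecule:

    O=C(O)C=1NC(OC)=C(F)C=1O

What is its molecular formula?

C6H6FNO4

Walk through each heavy atom and fill implicit hydrogens from standard valence (C 4, N 3, O 2, S 2, halogen 1):
  atom 1: O, bond orders sum to 2 (valence 2) → 0 H
  atom 2: C, bond orders sum to 4 (valence 4) → 0 H
  atom 3: O, bond orders sum to 1 (valence 2) → 1 H
  atom 4: C, bond orders sum to 4 (valence 4) → 0 H
  atom 5: N, bond orders sum to 2 (valence 3) → 1 H
  atom 6: C, bond orders sum to 4 (valence 4) → 0 H
  atom 7: O, bond orders sum to 2 (valence 2) → 0 H
  atom 8: C, bond orders sum to 1 (valence 4) → 3 H
  atom 9: C, bond orders sum to 4 (valence 4) → 0 H
  atom 10: F (halogen, monovalent) → 0 H
  atom 11: C, bond orders sum to 4 (valence 4) → 0 H
  atom 12: O, bond orders sum to 1 (valence 2) → 1 H
Totals → C:6, H:6, F:1, N:1, O:4.
In Hill order: C6H6FNO4.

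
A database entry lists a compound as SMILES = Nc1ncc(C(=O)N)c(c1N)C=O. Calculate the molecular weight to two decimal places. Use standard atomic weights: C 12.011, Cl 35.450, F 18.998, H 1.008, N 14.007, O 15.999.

180.17 g/mol

First, the molecular formula is C7H8N4O2 (counting implicit H from valence).
  C: 7 × 12.011 = 84.077
  H: 8 × 1.008 = 8.064
  N: 4 × 14.007 = 56.028
  O: 2 × 15.999 = 31.998
Sum: 7×12.011 + 8×1.008 + 4×14.007 + 2×15.999 = 180.167 → 180.17 g/mol.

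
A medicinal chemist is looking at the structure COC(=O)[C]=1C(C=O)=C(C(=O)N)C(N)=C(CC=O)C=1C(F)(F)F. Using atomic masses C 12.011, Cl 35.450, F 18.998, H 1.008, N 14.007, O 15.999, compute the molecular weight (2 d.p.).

First, the molecular formula is C13H11F3N2O5 (counting implicit H from valence).
  C: 13 × 12.011 = 156.143
  F: 3 × 18.998 = 56.994
  H: 11 × 1.008 = 11.088
  N: 2 × 14.007 = 28.014
  O: 5 × 15.999 = 79.995
Sum: 13×12.011 + 3×18.998 + 11×1.008 + 2×14.007 + 5×15.999 = 332.234 → 332.23 g/mol.

332.23 g/mol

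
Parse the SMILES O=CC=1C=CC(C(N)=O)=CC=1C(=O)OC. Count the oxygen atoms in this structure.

Scan the SMILES for O atoms (remember two-letter symbols like Cl and Br are single atoms).
Oxygen count: 4.

4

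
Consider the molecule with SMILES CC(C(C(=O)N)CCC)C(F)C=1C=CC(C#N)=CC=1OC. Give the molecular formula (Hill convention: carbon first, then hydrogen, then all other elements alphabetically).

C16H21FN2O2

Walk through each heavy atom and fill implicit hydrogens from standard valence (C 4, N 3, O 2, S 2, halogen 1):
  atom 1: C, bond orders sum to 1 (valence 4) → 3 H
  atom 2: C, bond orders sum to 3 (valence 4) → 1 H
  atom 3: C, bond orders sum to 3 (valence 4) → 1 H
  atom 4: C, bond orders sum to 4 (valence 4) → 0 H
  atom 5: O, bond orders sum to 2 (valence 2) → 0 H
  atom 6: N, bond orders sum to 1 (valence 3) → 2 H
  atom 7: C, bond orders sum to 2 (valence 4) → 2 H
  atom 8: C, bond orders sum to 2 (valence 4) → 2 H
  atom 9: C, bond orders sum to 1 (valence 4) → 3 H
  atom 10: C, bond orders sum to 3 (valence 4) → 1 H
  atom 11: F (halogen, monovalent) → 0 H
  atom 12: C, bond orders sum to 4 (valence 4) → 0 H
  atom 13: C, bond orders sum to 3 (valence 4) → 1 H
  atom 14: C, bond orders sum to 3 (valence 4) → 1 H
  atom 15: C, bond orders sum to 4 (valence 4) → 0 H
  atom 16: C, bond orders sum to 4 (valence 4) → 0 H
  atom 17: N, bond orders sum to 3 (valence 3) → 0 H
  atom 18: C, bond orders sum to 3 (valence 4) → 1 H
  atom 19: C, bond orders sum to 4 (valence 4) → 0 H
  atom 20: O, bond orders sum to 2 (valence 2) → 0 H
  atom 21: C, bond orders sum to 1 (valence 4) → 3 H
Totals → C:16, H:21, F:1, N:2, O:2.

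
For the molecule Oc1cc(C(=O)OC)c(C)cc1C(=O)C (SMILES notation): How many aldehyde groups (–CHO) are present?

0

Scan the SMILES for the aldehyde motif — none present.
Groups that are present: 1 ester, 1 hydroxyl, 1 ketone.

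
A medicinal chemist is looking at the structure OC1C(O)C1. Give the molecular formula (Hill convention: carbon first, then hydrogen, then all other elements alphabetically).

Walk through each heavy atom and fill implicit hydrogens from standard valence (C 4, N 3, O 2, S 2, halogen 1):
  atom 1: O, bond orders sum to 1 (valence 2) → 1 H
  atom 2: C, bond orders sum to 3 (valence 4) → 1 H
  atom 3: C, bond orders sum to 3 (valence 4) → 1 H
  atom 4: O, bond orders sum to 1 (valence 2) → 1 H
  atom 5: C, bond orders sum to 2 (valence 4) → 2 H
Totals → C:3, H:6, O:2.
In Hill order: C3H6O2.

C3H6O2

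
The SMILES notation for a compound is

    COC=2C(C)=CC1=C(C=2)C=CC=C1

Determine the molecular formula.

Walk through each heavy atom and fill implicit hydrogens from standard valence (C 4, N 3, O 2, S 2, halogen 1):
  atom 1: C, bond orders sum to 1 (valence 4) → 3 H
  atom 2: O, bond orders sum to 2 (valence 2) → 0 H
  atom 3: C, bond orders sum to 4 (valence 4) → 0 H
  atom 4: C, bond orders sum to 4 (valence 4) → 0 H
  atom 5: C, bond orders sum to 1 (valence 4) → 3 H
  atom 6: C, bond orders sum to 3 (valence 4) → 1 H
  atom 7: C, bond orders sum to 4 (valence 4) → 0 H
  atom 8: C, bond orders sum to 4 (valence 4) → 0 H
  atom 9: C, bond orders sum to 3 (valence 4) → 1 H
  atom 10: C, bond orders sum to 3 (valence 4) → 1 H
  atom 11: C, bond orders sum to 3 (valence 4) → 1 H
  atom 12: C, bond orders sum to 3 (valence 4) → 1 H
  atom 13: C, bond orders sum to 3 (valence 4) → 1 H
Totals → C:12, H:12, O:1.
In Hill order: C12H12O.

C12H12O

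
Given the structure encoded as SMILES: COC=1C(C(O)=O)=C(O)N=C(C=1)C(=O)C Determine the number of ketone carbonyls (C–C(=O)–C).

1

The ketone motif appears at heavy-atom position 13 in the SMILES.
Other groups present: 1 carboxylic acid, 1 ether, 1 hydroxyl.
Ketone count: 1.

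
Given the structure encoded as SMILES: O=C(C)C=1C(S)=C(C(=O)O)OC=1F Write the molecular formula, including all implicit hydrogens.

Walk through each heavy atom and fill implicit hydrogens from standard valence (C 4, N 3, O 2, S 2, halogen 1):
  atom 1: O, bond orders sum to 2 (valence 2) → 0 H
  atom 2: C, bond orders sum to 4 (valence 4) → 0 H
  atom 3: C, bond orders sum to 1 (valence 4) → 3 H
  atom 4: C, bond orders sum to 4 (valence 4) → 0 H
  atom 5: C, bond orders sum to 4 (valence 4) → 0 H
  atom 6: S, bond orders sum to 1 (valence 2) → 1 H
  atom 7: C, bond orders sum to 4 (valence 4) → 0 H
  atom 8: C, bond orders sum to 4 (valence 4) → 0 H
  atom 9: O, bond orders sum to 2 (valence 2) → 0 H
  atom 10: O, bond orders sum to 1 (valence 2) → 1 H
  atom 11: O, bond orders sum to 2 (valence 2) → 0 H
  atom 12: C, bond orders sum to 4 (valence 4) → 0 H
  atom 13: F (halogen, monovalent) → 0 H
Totals → C:7, H:5, F:1, O:4, S:1.

C7H5FO4S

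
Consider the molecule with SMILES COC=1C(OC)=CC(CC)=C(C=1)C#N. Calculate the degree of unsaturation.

6

Degree of unsaturation = (number of rings) + (number of π bonds).
Ring closures in the SMILES: 1.
π bonds: 3 double bonds (each 1 DoU), 1 triple bond (each 2 DoU) → 5 DoU from unsaturation.
Total DoU = 1 + 5 = 6.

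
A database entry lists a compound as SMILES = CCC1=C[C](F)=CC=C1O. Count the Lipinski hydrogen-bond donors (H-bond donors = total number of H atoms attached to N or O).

1

Donors: find every N or O and count the H atoms it carries.
  atom 10 (O): bond orders sum to 1 → 1 H
Lipinski HBD = 1.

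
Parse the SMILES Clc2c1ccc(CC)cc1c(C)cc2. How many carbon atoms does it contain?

Count every carbon token in the SMILES (each C, including those in ring-closure positions and inside branches).
Carbon count: 13.

13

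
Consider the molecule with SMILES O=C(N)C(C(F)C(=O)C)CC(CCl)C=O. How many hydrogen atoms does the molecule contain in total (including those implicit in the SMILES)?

13

Walk through each heavy atom and fill implicit hydrogens from standard valence (C 4, N 3, O 2, S 2, halogen 1):
  atom 1: O, bond orders sum to 2 (valence 2) → 0 H
  atom 2: C, bond orders sum to 4 (valence 4) → 0 H
  atom 3: N, bond orders sum to 1 (valence 3) → 2 H
  atom 4: C, bond orders sum to 3 (valence 4) → 1 H
  atom 5: C, bond orders sum to 3 (valence 4) → 1 H
  atom 6: F (halogen, monovalent) → 0 H
  atom 7: C, bond orders sum to 4 (valence 4) → 0 H
  atom 8: O, bond orders sum to 2 (valence 2) → 0 H
  atom 9: C, bond orders sum to 1 (valence 4) → 3 H
  atom 10: C, bond orders sum to 2 (valence 4) → 2 H
  atom 11: C, bond orders sum to 3 (valence 4) → 1 H
  atom 12: C, bond orders sum to 2 (valence 4) → 2 H
  atom 13: Cl (halogen, monovalent) → 0 H
  atom 14: C, bond orders sum to 3 (valence 4) → 1 H
  atom 15: O, bond orders sum to 2 (valence 2) → 0 H
Total hydrogens: 13.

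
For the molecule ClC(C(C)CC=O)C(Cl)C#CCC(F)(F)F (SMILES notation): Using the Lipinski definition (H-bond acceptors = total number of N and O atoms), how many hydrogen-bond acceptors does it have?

1

N atoms: 0; O atoms: 1.
Lipinski HBA = 0 + 1 = 1.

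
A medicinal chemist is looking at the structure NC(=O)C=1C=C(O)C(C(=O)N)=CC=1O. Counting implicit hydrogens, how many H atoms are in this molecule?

8

Walk through each heavy atom and fill implicit hydrogens from standard valence (C 4, N 3, O 2, S 2, halogen 1):
  atom 1: N, bond orders sum to 1 (valence 3) → 2 H
  atom 2: C, bond orders sum to 4 (valence 4) → 0 H
  atom 3: O, bond orders sum to 2 (valence 2) → 0 H
  atom 4: C, bond orders sum to 4 (valence 4) → 0 H
  atom 5: C, bond orders sum to 3 (valence 4) → 1 H
  atom 6: C, bond orders sum to 4 (valence 4) → 0 H
  atom 7: O, bond orders sum to 1 (valence 2) → 1 H
  atom 8: C, bond orders sum to 4 (valence 4) → 0 H
  atom 9: C, bond orders sum to 4 (valence 4) → 0 H
  atom 10: O, bond orders sum to 2 (valence 2) → 0 H
  atom 11: N, bond orders sum to 1 (valence 3) → 2 H
  atom 12: C, bond orders sum to 3 (valence 4) → 1 H
  atom 13: C, bond orders sum to 4 (valence 4) → 0 H
  atom 14: O, bond orders sum to 1 (valence 2) → 1 H
Total hydrogens: 8.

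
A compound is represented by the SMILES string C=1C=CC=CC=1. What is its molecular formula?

Walk through each heavy atom and fill implicit hydrogens from standard valence (C 4, N 3, O 2, S 2, halogen 1):
  atom 1: C, bond orders sum to 3 (valence 4) → 1 H
  atom 2: C, bond orders sum to 3 (valence 4) → 1 H
  atom 3: C, bond orders sum to 3 (valence 4) → 1 H
  atom 4: C, bond orders sum to 3 (valence 4) → 1 H
  atom 5: C, bond orders sum to 3 (valence 4) → 1 H
  atom 6: C, bond orders sum to 3 (valence 4) → 1 H
Totals → C:6, H:6.

C6H6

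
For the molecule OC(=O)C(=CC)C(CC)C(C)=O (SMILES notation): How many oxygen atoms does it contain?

Scan the SMILES for O atoms (remember two-letter symbols like Cl and Br are single atoms).
Oxygen count: 3.

3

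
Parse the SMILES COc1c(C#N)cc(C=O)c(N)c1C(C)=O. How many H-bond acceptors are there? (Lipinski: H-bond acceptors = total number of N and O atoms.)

N atoms: 2; O atoms: 3.
Lipinski HBA = 2 + 3 = 5.

5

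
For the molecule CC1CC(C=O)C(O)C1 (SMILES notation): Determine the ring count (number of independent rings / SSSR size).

In SMILES, each pair of matching ring-closure digits denotes one ring-closing bond; the number of such bonds equals the number of independent rings.
Ring-closure bonds here: 1.

1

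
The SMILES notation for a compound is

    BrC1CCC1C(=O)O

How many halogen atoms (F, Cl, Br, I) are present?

1

Halogen atoms appear at heavy-atom position 1 (1×Br).
Other groups present: 1 carboxylic acid.
Halogen count: 1.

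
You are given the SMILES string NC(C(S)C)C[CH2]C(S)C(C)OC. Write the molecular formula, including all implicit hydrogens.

Walk through each heavy atom and fill implicit hydrogens from standard valence (C 4, N 3, O 2, S 2, halogen 1):
  atom 1: N, bond orders sum to 1 (valence 3) → 2 H
  atom 2: C, bond orders sum to 3 (valence 4) → 1 H
  atom 3: C, bond orders sum to 3 (valence 4) → 1 H
  atom 4: S, bond orders sum to 1 (valence 2) → 1 H
  atom 5: C, bond orders sum to 1 (valence 4) → 3 H
  atom 6: C, bond orders sum to 2 (valence 4) → 2 H
  atom 7: C with explicit H count 2
  atom 8: C, bond orders sum to 3 (valence 4) → 1 H
  atom 9: S, bond orders sum to 1 (valence 2) → 1 H
  atom 10: C, bond orders sum to 3 (valence 4) → 1 H
  atom 11: C, bond orders sum to 1 (valence 4) → 3 H
  atom 12: O, bond orders sum to 2 (valence 2) → 0 H
  atom 13: C, bond orders sum to 1 (valence 4) → 3 H
Totals → C:9, H:21, N:1, O:1, S:2.
In Hill order: C9H21NOS2.

C9H21NOS2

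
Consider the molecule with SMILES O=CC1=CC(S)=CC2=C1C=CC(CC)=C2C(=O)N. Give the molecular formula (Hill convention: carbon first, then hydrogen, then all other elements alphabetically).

Walk through each heavy atom and fill implicit hydrogens from standard valence (C 4, N 3, O 2, S 2, halogen 1):
  atom 1: O, bond orders sum to 2 (valence 2) → 0 H
  atom 2: C, bond orders sum to 3 (valence 4) → 1 H
  atom 3: C, bond orders sum to 4 (valence 4) → 0 H
  atom 4: C, bond orders sum to 3 (valence 4) → 1 H
  atom 5: C, bond orders sum to 4 (valence 4) → 0 H
  atom 6: S, bond orders sum to 1 (valence 2) → 1 H
  atom 7: C, bond orders sum to 3 (valence 4) → 1 H
  atom 8: C, bond orders sum to 4 (valence 4) → 0 H
  atom 9: C, bond orders sum to 4 (valence 4) → 0 H
  atom 10: C, bond orders sum to 3 (valence 4) → 1 H
  atom 11: C, bond orders sum to 3 (valence 4) → 1 H
  atom 12: C, bond orders sum to 4 (valence 4) → 0 H
  atom 13: C, bond orders sum to 2 (valence 4) → 2 H
  atom 14: C, bond orders sum to 1 (valence 4) → 3 H
  atom 15: C, bond orders sum to 4 (valence 4) → 0 H
  atom 16: C, bond orders sum to 4 (valence 4) → 0 H
  atom 17: O, bond orders sum to 2 (valence 2) → 0 H
  atom 18: N, bond orders sum to 1 (valence 3) → 2 H
Totals → C:14, H:13, N:1, O:2, S:1.
In Hill order: C14H13NO2S.

C14H13NO2S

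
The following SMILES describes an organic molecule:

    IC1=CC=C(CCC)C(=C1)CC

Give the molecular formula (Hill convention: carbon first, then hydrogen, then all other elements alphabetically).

C11H15I

Walk through each heavy atom and fill implicit hydrogens from standard valence (C 4, N 3, O 2, S 2, halogen 1):
  atom 1: I (halogen, monovalent) → 0 H
  atom 2: C, bond orders sum to 4 (valence 4) → 0 H
  atom 3: C, bond orders sum to 3 (valence 4) → 1 H
  atom 4: C, bond orders sum to 3 (valence 4) → 1 H
  atom 5: C, bond orders sum to 4 (valence 4) → 0 H
  atom 6: C, bond orders sum to 2 (valence 4) → 2 H
  atom 7: C, bond orders sum to 2 (valence 4) → 2 H
  atom 8: C, bond orders sum to 1 (valence 4) → 3 H
  atom 9: C, bond orders sum to 4 (valence 4) → 0 H
  atom 10: C, bond orders sum to 3 (valence 4) → 1 H
  atom 11: C, bond orders sum to 2 (valence 4) → 2 H
  atom 12: C, bond orders sum to 1 (valence 4) → 3 H
Totals → C:11, H:15, I:1.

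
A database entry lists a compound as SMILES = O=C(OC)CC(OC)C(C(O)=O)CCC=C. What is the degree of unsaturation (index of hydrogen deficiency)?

3

Degree of unsaturation = (number of rings) + (number of π bonds).
Ring closures in the SMILES: 0.
π bonds: 3 double bonds (each 1 DoU) → 3 DoU from unsaturation.
Total DoU = 0 + 3 = 3.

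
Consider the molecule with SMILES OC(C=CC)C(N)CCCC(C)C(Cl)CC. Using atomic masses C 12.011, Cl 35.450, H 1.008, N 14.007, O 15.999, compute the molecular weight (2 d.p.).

247.81 g/mol

First, the molecular formula is C13H26ClNO (counting implicit H from valence).
  C: 13 × 12.011 = 156.143
  Cl: 1 × 35.450 = 35.450
  H: 26 × 1.008 = 26.208
  N: 1 × 14.007 = 14.007
  O: 1 × 15.999 = 15.999
Sum: 13×12.011 + 1×35.450 + 26×1.008 + 1×14.007 + 1×15.999 = 247.807 → 247.81 g/mol.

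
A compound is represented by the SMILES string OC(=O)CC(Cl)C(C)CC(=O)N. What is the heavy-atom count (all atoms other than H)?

12

Every atom symbol written in the SMILES (organic subset) is one heavy atom; implicit H are not written.
Heavy atoms by element → C:7, Cl:1, N:1, O:3.
Total: 12.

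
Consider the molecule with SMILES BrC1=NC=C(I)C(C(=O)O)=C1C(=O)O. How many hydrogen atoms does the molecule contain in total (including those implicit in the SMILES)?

3

Walk through each heavy atom and fill implicit hydrogens from standard valence (C 4, N 3, O 2, S 2, halogen 1):
  atom 1: Br (halogen, monovalent) → 0 H
  atom 2: C, bond orders sum to 4 (valence 4) → 0 H
  atom 3: N, bond orders sum to 3 (valence 3) → 0 H
  atom 4: C, bond orders sum to 3 (valence 4) → 1 H
  atom 5: C, bond orders sum to 4 (valence 4) → 0 H
  atom 6: I (halogen, monovalent) → 0 H
  atom 7: C, bond orders sum to 4 (valence 4) → 0 H
  atom 8: C, bond orders sum to 4 (valence 4) → 0 H
  atom 9: O, bond orders sum to 2 (valence 2) → 0 H
  atom 10: O, bond orders sum to 1 (valence 2) → 1 H
  atom 11: C, bond orders sum to 4 (valence 4) → 0 H
  atom 12: C, bond orders sum to 4 (valence 4) → 0 H
  atom 13: O, bond orders sum to 2 (valence 2) → 0 H
  atom 14: O, bond orders sum to 1 (valence 2) → 1 H
Total hydrogens: 3.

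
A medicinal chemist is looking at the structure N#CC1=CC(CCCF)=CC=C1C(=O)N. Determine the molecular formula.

C11H11FN2O

Walk through each heavy atom and fill implicit hydrogens from standard valence (C 4, N 3, O 2, S 2, halogen 1):
  atom 1: N, bond orders sum to 3 (valence 3) → 0 H
  atom 2: C, bond orders sum to 4 (valence 4) → 0 H
  atom 3: C, bond orders sum to 4 (valence 4) → 0 H
  atom 4: C, bond orders sum to 3 (valence 4) → 1 H
  atom 5: C, bond orders sum to 4 (valence 4) → 0 H
  atom 6: C, bond orders sum to 2 (valence 4) → 2 H
  atom 7: C, bond orders sum to 2 (valence 4) → 2 H
  atom 8: C, bond orders sum to 2 (valence 4) → 2 H
  atom 9: F (halogen, monovalent) → 0 H
  atom 10: C, bond orders sum to 3 (valence 4) → 1 H
  atom 11: C, bond orders sum to 3 (valence 4) → 1 H
  atom 12: C, bond orders sum to 4 (valence 4) → 0 H
  atom 13: C, bond orders sum to 4 (valence 4) → 0 H
  atom 14: O, bond orders sum to 2 (valence 2) → 0 H
  atom 15: N, bond orders sum to 1 (valence 3) → 2 H
Totals → C:11, H:11, F:1, N:2, O:1.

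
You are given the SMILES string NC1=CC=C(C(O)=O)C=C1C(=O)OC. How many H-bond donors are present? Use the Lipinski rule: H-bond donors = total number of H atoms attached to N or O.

Donors: find every N or O and count the H atoms it carries.
  atom 1 (N): bond orders sum to 1 → 2 H
  atom 7 (O): bond orders sum to 1 → 1 H
  atom 8 (O): bond orders sum to 2 → 0 H
  atom 12 (O): bond orders sum to 2 → 0 H
  atom 13 (O): bond orders sum to 2 → 0 H
Lipinski HBD = 3.

3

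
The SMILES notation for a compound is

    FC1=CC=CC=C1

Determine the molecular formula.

Walk through each heavy atom and fill implicit hydrogens from standard valence (C 4, N 3, O 2, S 2, halogen 1):
  atom 1: F (halogen, monovalent) → 0 H
  atom 2: C, bond orders sum to 4 (valence 4) → 0 H
  atom 3: C, bond orders sum to 3 (valence 4) → 1 H
  atom 4: C, bond orders sum to 3 (valence 4) → 1 H
  atom 5: C, bond orders sum to 3 (valence 4) → 1 H
  atom 6: C, bond orders sum to 3 (valence 4) → 1 H
  atom 7: C, bond orders sum to 3 (valence 4) → 1 H
Totals → C:6, H:5, F:1.
In Hill order: C6H5F.

C6H5F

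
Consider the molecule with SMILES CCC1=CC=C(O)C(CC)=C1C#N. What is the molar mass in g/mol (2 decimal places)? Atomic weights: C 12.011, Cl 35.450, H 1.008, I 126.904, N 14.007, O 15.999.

First, the molecular formula is C11H13NO (counting implicit H from valence).
  C: 11 × 12.011 = 132.121
  H: 13 × 1.008 = 13.104
  N: 1 × 14.007 = 14.007
  O: 1 × 15.999 = 15.999
Sum: 11×12.011 + 13×1.008 + 1×14.007 + 1×15.999 = 175.231 → 175.23 g/mol.

175.23 g/mol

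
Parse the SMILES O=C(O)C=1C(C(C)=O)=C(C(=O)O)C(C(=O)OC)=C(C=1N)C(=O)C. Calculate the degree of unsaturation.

Degree of unsaturation = (number of rings) + (number of π bonds).
Ring closures in the SMILES: 1.
π bonds: 8 double bonds (each 1 DoU) → 8 DoU from unsaturation.
Total DoU = 1 + 8 = 9.

9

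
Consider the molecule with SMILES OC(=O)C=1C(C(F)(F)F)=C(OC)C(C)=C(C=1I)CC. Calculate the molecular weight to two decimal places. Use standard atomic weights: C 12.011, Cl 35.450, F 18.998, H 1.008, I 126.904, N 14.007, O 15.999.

388.12 g/mol

First, the molecular formula is C12H12F3IO3 (counting implicit H from valence).
  C: 12 × 12.011 = 144.132
  F: 3 × 18.998 = 56.994
  H: 12 × 1.008 = 12.096
  I: 1 × 126.904 = 126.904
  O: 3 × 15.999 = 47.997
Sum: 12×12.011 + 3×18.998 + 12×1.008 + 1×126.904 + 3×15.999 = 388.123 → 388.12 g/mol.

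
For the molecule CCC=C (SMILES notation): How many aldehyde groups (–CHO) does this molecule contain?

Scan the SMILES for the aldehyde motif — none present.
Groups that are present: 1 alkene.

0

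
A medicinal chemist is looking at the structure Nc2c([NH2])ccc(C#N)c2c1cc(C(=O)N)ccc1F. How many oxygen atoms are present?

1

Scan the SMILES for O atoms (remember two-letter symbols like Cl and Br are single atoms).
Oxygen count: 1.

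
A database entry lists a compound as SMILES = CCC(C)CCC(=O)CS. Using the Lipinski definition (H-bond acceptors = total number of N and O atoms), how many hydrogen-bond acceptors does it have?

N atoms: 0; O atoms: 1.
Lipinski HBA = 0 + 1 = 1.

1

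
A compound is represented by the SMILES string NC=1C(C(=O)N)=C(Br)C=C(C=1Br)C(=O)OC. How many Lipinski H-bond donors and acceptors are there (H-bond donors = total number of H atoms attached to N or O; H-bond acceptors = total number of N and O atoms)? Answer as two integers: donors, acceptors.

Donors: find every N or O and count the H atoms it carries.
  atom 1 (N): bond orders sum to 1 → 2 H
  atom 5 (O): bond orders sum to 2 → 0 H
  atom 6 (N): bond orders sum to 1 → 2 H
  atom 14 (O): bond orders sum to 2 → 0 H
  atom 15 (O): bond orders sum to 2 → 0 H
Lipinski HBD = 4.
Acceptors: N atoms = 2, O atoms = 3 → HBA = 5.

4, 5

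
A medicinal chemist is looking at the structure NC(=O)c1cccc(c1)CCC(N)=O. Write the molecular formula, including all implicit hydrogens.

C10H12N2O2

Walk through each heavy atom and fill implicit hydrogens from standard valence (C 4, N 3, O 2, S 2, halogen 1); for lowercase aromatic atoms, an aromatic c carries 1 H when it has two neighbours and 0 H with three, and aromatic n carries 0 H:
  atom 1: N, bond orders sum to 1 (valence 3) → 2 H
  atom 2: C, bond orders sum to 4 (valence 4) → 0 H
  atom 3: O, bond orders sum to 2 (valence 2) → 0 H
  atom 4: aromatic c, 3 neighbours → 0 H
  atom 5: aromatic c, 2 neighbours → 1 H
  atom 6: aromatic c, 2 neighbours → 1 H
  atom 7: aromatic c, 2 neighbours → 1 H
  atom 8: aromatic c, 3 neighbours → 0 H
  atom 9: aromatic c, 2 neighbours → 1 H
  atom 10: C, bond orders sum to 2 (valence 4) → 2 H
  atom 11: C, bond orders sum to 2 (valence 4) → 2 H
  atom 12: C, bond orders sum to 4 (valence 4) → 0 H
  atom 13: N, bond orders sum to 1 (valence 3) → 2 H
  atom 14: O, bond orders sum to 2 (valence 2) → 0 H
Totals → C:10, H:12, N:2, O:2.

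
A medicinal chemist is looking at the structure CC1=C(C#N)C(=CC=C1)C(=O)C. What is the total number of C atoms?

Count every carbon token in the SMILES (each C, including those in ring-closure positions and inside branches).
Carbon count: 10.

10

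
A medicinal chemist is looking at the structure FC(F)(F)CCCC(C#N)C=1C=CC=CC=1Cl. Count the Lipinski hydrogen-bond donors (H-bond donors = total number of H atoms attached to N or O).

Donors: find every N or O and count the H atoms it carries.
  atom 10 (N): bond orders sum to 3 → 0 H
Lipinski HBD = 0.

0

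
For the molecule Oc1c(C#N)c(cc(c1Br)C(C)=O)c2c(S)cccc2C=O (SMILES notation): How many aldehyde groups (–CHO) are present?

The aldehyde motif appears at heavy-atom position 21 in the SMILES.
Other groups present: 1 hydroxyl, 1 ketone, 1 nitrile, 1 thiol.
Aldehyde count: 1.

1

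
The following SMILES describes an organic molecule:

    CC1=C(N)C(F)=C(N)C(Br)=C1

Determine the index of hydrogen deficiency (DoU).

Molecular formula: C7H8BrFN2.
DoU = (2C + 2 + N − H − X) / 2, where X is the halogen count and O/S are ignored.
    = (2·7 + 2 + 2 − 8 − 2) / 2 = 8 / 2 = 4.

4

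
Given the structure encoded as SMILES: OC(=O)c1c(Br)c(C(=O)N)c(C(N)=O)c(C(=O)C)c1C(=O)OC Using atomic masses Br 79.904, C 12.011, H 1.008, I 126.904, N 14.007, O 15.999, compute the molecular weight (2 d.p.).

387.14 g/mol

First, the molecular formula is C13H11BrN2O7 (counting implicit H from valence).
  Br: 1 × 79.904 = 79.904
  C: 13 × 12.011 = 156.143
  H: 11 × 1.008 = 11.088
  N: 2 × 14.007 = 28.014
  O: 7 × 15.999 = 111.993
Sum: 1×79.904 + 13×12.011 + 11×1.008 + 2×14.007 + 7×15.999 = 387.142 → 387.14 g/mol.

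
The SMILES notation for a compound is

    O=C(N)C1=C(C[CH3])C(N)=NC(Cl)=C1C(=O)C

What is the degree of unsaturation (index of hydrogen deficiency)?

Degree of unsaturation = (number of rings) + (number of π bonds).
Ring closures in the SMILES: 1.
π bonds: 5 double bonds (each 1 DoU) → 5 DoU from unsaturation.
Total DoU = 1 + 5 = 6.

6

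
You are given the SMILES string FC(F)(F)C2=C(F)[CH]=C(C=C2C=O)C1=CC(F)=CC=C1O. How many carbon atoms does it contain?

14

Count every carbon token in the SMILES (each C, including those in ring-closure positions and inside branches).
Carbon count: 14.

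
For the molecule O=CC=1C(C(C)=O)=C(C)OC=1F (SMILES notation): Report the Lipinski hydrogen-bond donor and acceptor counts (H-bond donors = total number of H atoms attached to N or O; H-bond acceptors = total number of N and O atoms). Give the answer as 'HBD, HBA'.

0, 3

Donors: find every N or O and count the H atoms it carries.
  atom 1 (O): bond orders sum to 2 → 0 H
  atom 7 (O): bond orders sum to 2 → 0 H
  atom 10 (O): bond orders sum to 2 → 0 H
Lipinski HBD = 0.
Acceptors: N atoms = 0, O atoms = 3 → HBA = 3.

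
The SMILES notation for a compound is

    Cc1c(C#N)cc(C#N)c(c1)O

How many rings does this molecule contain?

1

In SMILES, each pair of matching ring-closure digits denotes one ring-closing bond; the number of such bonds equals the number of independent rings.
Ring-closure bonds here: 1.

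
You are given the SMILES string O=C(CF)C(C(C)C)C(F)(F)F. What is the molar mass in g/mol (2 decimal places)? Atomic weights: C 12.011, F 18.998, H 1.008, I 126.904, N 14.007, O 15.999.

First, the molecular formula is C7H10F4O (counting implicit H from valence).
  C: 7 × 12.011 = 84.077
  F: 4 × 18.998 = 75.992
  H: 10 × 1.008 = 10.080
  O: 1 × 15.999 = 15.999
Sum: 7×12.011 + 4×18.998 + 10×1.008 + 1×15.999 = 186.148 → 186.15 g/mol.

186.15 g/mol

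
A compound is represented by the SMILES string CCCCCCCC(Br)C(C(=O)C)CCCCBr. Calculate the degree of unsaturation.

1

Degree of unsaturation = (number of rings) + (number of π bonds).
Ring closures in the SMILES: 0.
π bonds: 1 double bond (each 1 DoU) → 1 DoU from unsaturation.
Total DoU = 0 + 1 = 1.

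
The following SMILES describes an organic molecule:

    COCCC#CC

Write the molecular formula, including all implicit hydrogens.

C6H10O

Walk through each heavy atom and fill implicit hydrogens from standard valence (C 4, N 3, O 2, S 2, halogen 1):
  atom 1: C, bond orders sum to 1 (valence 4) → 3 H
  atom 2: O, bond orders sum to 2 (valence 2) → 0 H
  atom 3: C, bond orders sum to 2 (valence 4) → 2 H
  atom 4: C, bond orders sum to 2 (valence 4) → 2 H
  atom 5: C, bond orders sum to 4 (valence 4) → 0 H
  atom 6: C, bond orders sum to 4 (valence 4) → 0 H
  atom 7: C, bond orders sum to 1 (valence 4) → 3 H
Totals → C:6, H:10, O:1.
In Hill order: C6H10O.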